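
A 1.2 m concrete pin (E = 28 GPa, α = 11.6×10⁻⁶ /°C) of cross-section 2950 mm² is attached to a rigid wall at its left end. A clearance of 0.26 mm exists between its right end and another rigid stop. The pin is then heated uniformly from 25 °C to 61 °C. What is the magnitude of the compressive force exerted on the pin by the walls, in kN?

If the wall were absent the pin would grow by αΔT L = 11.6×10⁻⁶ × 36 × 1200 = 0.5011 mm.
After closing the 0.26 mm clearance, 0.5011 − 0.26 = 0.2411 mm of expansion remains to be suppressed by the wall.
That suppressed elongation corresponds to σ = E·Δ/L = 28×10³ × 0.2411/1200 = 5.626 MPa.
P = σA = 5.626 × 2950 = 16.6 kN.

P ≈ 16.6 kN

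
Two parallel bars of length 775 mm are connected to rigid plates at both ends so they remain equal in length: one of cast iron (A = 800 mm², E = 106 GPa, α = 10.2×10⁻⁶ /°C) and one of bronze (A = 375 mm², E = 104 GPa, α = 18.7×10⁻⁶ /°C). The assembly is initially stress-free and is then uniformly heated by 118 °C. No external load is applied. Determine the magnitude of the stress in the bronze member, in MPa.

σ ≈ 71.5 MPa (compressive)

The bronze has the larger α, so on heating it would change length more than the cast iron if both were free. The rigid plates force a common final length, so the bronze is put into compression and the cast iron into tension, with equal and opposite forces P (no external load).
Setting the final lengths equal and cancelling L: (α₁ − α₂)ΔT = P/(A₁E₁) + P/(A₂E₂).
|α₁ − α₂|·ΔT = 8.5×10⁻⁶ × 118 = 0.001003.
1/(A₁E₁) + 1/(A₂E₂) = 1/(800×106×10³) + 1/(375×104×10³) = 3.743×10⁻⁸ N⁻¹.
P = 0.001003 / 3.743×10⁻⁸ = 26790 N = 26.79 kN.
σ_{bronze} = P/A₂ = 26790/375 = 71.45 MPa, compressive.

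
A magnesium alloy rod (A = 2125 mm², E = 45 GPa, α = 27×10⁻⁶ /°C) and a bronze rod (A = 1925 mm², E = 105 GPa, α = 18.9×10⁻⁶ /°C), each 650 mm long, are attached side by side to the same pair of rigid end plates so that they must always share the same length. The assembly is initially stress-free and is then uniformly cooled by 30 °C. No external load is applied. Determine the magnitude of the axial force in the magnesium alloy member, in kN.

P ≈ 15.8 kN (tensile in the magnesium alloy)

Equilibrium of a rigid end plate with no external load gives equal and opposite internal forces ±P in the two members. Since α_{magnesium alloy} > α_{bronze}, cooling drives the magnesium alloy into tension and the bronze into compression.
Setting the final lengths equal and cancelling L: (α₁ − α₂)ΔT = P/(A₁E₁) + P/(A₂E₂).
|α₁ − α₂|·ΔT = 8.1×10⁻⁶ × 30 = 0.000243.
1/(A₁E₁) + 1/(A₂E₂) = 1/(2125×45×10³) + 1/(1925×105×10³) = 1.54×10⁻⁸ N⁻¹.
P = 0.000243 / 1.54×10⁻⁸ = 15770 N = 15.77 kN.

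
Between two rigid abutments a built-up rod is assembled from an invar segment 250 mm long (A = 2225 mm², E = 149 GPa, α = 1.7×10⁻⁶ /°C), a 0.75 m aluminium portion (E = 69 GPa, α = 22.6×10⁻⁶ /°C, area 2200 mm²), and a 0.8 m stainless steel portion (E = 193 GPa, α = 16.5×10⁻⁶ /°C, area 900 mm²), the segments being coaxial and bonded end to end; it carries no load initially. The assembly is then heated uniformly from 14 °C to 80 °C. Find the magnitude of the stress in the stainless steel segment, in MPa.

Free thermal expansion of the whole bar: Σ αᵢΔT Lᵢ = 1.7×10⁻⁶×66×250 + 22.6×10⁻⁶×66×750 + 16.5×10⁻⁶×66×800 = 2.018 mm.
The rigid supports impose zero overall length change; the single axial force P common to all segments must satisfy P Σ Lᵢ/(AᵢEᵢ) = δ_free.
The series flexibility is Σ Lᵢ/(AᵢEᵢ) = 250/(2225×149×10³) + 750/(2200×69×10³) + 800/(900×193×10³) = 1.03×10⁻⁵ mm/N.
Hence P = δ_free / Σ(L/AE) = 2.018/1.03×10⁻⁵ = 195.9 kN (compressive).
σ_{stainless steel} = P / A = 195900 / 900 = 217.7 MPa.

σ ≈ 218 MPa (compressive)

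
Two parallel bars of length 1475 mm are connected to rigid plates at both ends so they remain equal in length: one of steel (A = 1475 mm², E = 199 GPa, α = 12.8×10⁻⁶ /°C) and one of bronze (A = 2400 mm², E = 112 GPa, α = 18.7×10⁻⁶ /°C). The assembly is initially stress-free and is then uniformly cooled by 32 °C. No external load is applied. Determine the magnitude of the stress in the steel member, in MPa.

Both members must finish at the same length. With the larger α, the bronze tends to over-contract; the plates restrain it, putting the bronze in tension and the steel in compression. With no external load the two internal forces are equal and opposite, magnitude P.
Equating the net (thermal + elastic) strains gives |α₁ − α₂|·ΔT = P·[1/(A₁E₁) + 1/(A₂E₂)].
|α₁ − α₂|·ΔT = 5.9×10⁻⁶ × 32 = 0.0001888.
1/(A₁E₁) + 1/(A₂E₂) = 1/(1475×199×10³) + 1/(2400×112×10³) = 7.127×10⁻⁹ N⁻¹.
P = 0.0001888 / 7.127×10⁻⁹ = 26490 N = 26.49 kN.
σ_{steel} = P/A₁ = 26490/1475 = 17.96 MPa, compressive.

σ ≈ 18 MPa (compressive)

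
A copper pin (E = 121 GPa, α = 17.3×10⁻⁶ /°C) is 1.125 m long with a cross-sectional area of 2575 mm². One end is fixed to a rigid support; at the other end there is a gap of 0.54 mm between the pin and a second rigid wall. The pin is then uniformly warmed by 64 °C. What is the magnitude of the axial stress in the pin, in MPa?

σ ≈ 75.9 MPa (compressive)

If the wall were absent the pin would grow by αΔT L = 17.3×10⁻⁶ × 64 × 1125 = 1.246 mm.
After closing the 0.54 mm clearance, 1.246 − 0.54 = 0.7056 mm of expansion remains to be suppressed by the wall.
Compatibility: PL/(AE) = 0.7056 mm, so σ = P/A = E × (0.7056/1125) = 75.89 MPa.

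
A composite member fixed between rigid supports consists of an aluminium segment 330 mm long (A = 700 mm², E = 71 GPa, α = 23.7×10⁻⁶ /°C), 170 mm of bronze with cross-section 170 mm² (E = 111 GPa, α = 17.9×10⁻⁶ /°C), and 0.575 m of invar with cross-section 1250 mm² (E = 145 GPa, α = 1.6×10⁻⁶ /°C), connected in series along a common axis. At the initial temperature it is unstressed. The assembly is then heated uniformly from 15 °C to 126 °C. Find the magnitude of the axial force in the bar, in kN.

With the walls removed the bar would change length by δ_free = Σ αᵢΔT Lᵢ = 23.7×10⁻⁶×111×330 + 17.9×10⁻⁶×111×170 + 1.6×10⁻⁶×111×575 = 1.308 mm.
The walls prevent any net length change, so an axial force P (same in every segment) develops. Compatibility: P · Σ Lᵢ/(AᵢEᵢ) = δ_free.
The series flexibility is Σ Lᵢ/(AᵢEᵢ) = 330/(700×71×10³) + 170/(170×111×10³) + 575/(1250×145×10³) = 1.882×10⁻⁵ mm/N.
Hence P = δ_free / Σ(L/AE) = 1.308/1.882×10⁻⁵ = 69.5 kN (compressive).

P ≈ 69.5 kN (compressive)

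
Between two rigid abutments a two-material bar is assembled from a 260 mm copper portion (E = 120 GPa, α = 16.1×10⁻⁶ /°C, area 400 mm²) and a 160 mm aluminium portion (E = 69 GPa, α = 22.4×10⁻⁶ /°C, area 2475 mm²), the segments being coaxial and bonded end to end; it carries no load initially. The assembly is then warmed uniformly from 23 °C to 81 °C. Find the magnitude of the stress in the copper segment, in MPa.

If the supports were absent, the total length change would be Σ αᵢΔT Lᵢ = 16.1×10⁻⁶×58×260 + 22.4×10⁻⁶×58×160 = 0.4507 mm.
The rigid supports impose zero overall length change; the single axial force P common to all segments must satisfy P Σ Lᵢ/(AᵢEᵢ) = δ_free.
The series flexibility is Σ Lᵢ/(AᵢEᵢ) = 260/(400×120×10³) + 160/(2475×69×10³) = 6.354×10⁻⁶ mm/N.
So P = 0.4507 / 6.354×10⁻⁶ = 70.93 kN, compressive.
σ_{copper} = P / A = 70930 / 400 = 177.3 MPa.

σ ≈ 177 MPa (compressive)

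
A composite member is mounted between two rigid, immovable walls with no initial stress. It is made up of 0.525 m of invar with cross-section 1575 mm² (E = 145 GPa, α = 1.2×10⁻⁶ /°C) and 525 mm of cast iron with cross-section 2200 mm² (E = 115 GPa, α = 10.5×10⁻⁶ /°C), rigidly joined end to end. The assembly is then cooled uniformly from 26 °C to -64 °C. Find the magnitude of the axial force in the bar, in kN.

With the walls removed the bar would change length by δ_free = Σ αᵢΔT Lᵢ = 1.2×10⁻⁶×90×525 + 10.5×10⁻⁶×90×525 = 0.5528 mm.
The rigid supports impose zero overall length change; the single axial force P common to all segments must satisfy P Σ Lᵢ/(AᵢEᵢ) = δ_free.
Σ Lᵢ/(AᵢEᵢ) = 525/(1575×145×10³) + 525/(2200×115×10³) = 4.374×10⁻⁶ mm/N.
Hence P = δ_free / Σ(L/AE) = 0.5528/4.374×10⁻⁶ = 126.4 kN (tensile).

P ≈ 126 kN (tensile)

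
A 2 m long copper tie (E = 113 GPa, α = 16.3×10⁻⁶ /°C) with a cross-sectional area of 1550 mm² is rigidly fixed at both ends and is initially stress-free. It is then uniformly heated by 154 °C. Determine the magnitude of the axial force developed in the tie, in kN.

With zero net strain, σ = E·αΔT = 113 GPa × 16.3×10⁻⁶ × 154 = 283.7 MPa.
Axial force P = σA = 283.7 × 1550 = 439700 N = 439.7 kN, compressive.

P ≈ 440 kN (compressive)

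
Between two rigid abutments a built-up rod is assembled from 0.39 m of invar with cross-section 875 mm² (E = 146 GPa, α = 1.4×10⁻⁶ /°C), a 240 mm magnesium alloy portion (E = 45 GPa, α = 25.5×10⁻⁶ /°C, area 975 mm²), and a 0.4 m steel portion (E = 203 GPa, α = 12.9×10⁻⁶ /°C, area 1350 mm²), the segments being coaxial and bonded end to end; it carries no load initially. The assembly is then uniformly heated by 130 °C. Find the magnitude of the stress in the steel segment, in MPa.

σ ≈ 114 MPa (compressive)

With the walls removed the bar would change length by δ_free = Σ αᵢΔT Lᵢ = 1.4×10⁻⁶×130×390 + 25.5×10⁻⁶×130×240 + 12.9×10⁻⁶×130×400 = 1.537 mm.
Since the ends are fixed, an axial force P builds up, equal in every segment, with P · Σ Lᵢ/(AᵢEᵢ) = δ_free.
Σ Lᵢ/(AᵢEᵢ) = 390/(875×146×10³) + 240/(975×45×10³) + 400/(1350×203×10³) = 9.983×10⁻⁶ mm/N.
Hence P = δ_free / Σ(L/AE) = 1.537/9.983×10⁻⁶ = 154 kN (compressive).
σ_{steel} = P / A = 154000 / 1350 = 114.1 MPa.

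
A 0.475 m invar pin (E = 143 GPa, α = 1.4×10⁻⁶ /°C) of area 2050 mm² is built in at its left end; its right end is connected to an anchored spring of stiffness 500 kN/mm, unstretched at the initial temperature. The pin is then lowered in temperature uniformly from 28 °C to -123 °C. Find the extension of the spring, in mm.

δ ≈ 0.0555 mm

Free thermal contraction: δ_free = αΔT L = 1.4×10⁻⁶ × 151 × 475 = 0.1004 mm.
Let P be the tensile force in the spring. The pin extends elastically by PL/(AE) and the spring stretches by P/k; together these equal δ_free.
P [ L/(AE) + 1/k ] = δ_free → P [ 475/(2050×143×10³) + 1/(500×10³) ] = 0.1004.
P = 0.1004 / 3.62×10⁻⁶ = 27740 N.
Spring extension = P/k = 27740/(500×10³) = 0.05547 mm.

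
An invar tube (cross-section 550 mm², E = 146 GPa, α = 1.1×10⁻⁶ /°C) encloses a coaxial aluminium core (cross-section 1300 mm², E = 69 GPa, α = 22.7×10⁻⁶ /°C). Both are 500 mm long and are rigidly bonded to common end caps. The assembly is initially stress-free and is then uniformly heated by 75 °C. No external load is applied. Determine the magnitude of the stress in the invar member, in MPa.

σ ≈ 125 MPa (tensile)

The aluminium has the larger α, so on heating it would change length more than the invar if both were free. The rigid plates force a common final length, so the aluminium is put into compression and the invar into tension, with equal and opposite forces P (no external load).
Equating the net (thermal + elastic) strains gives |α₁ − α₂|·ΔT = P·[1/(A₁E₁) + 1/(A₂E₂)].
|α₁ − α₂|·ΔT = 21.6×10⁻⁶ × 75 = 0.00162.
1/(A₁E₁) + 1/(A₂E₂) = 1/(550×146×10³) + 1/(1300×69×10³) = 2.36×10⁻⁸ N⁻¹.
P = 0.00162 / 2.36×10⁻⁸ = 68640 N = 68.64 kN.
σ_{invar} = P/A₁ = 68640/550 = 124.8 MPa, tensile.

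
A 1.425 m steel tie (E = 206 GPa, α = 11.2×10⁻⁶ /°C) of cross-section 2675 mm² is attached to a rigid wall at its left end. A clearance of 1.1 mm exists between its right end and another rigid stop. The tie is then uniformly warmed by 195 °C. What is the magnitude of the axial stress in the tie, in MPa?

If the wall were absent the tie would grow by αΔT L = 11.2×10⁻⁶ × 195 × 1425 = 3.112 mm.
After closing the 1.1 mm clearance, 3.112 − 1.1 = 2.012 mm of expansion remains to be suppressed by the wall.
Compatibility: PL/(AE) = 2.012 mm, so σ = P/A = E × (2.012/1425) = 290.9 MPa.

σ ≈ 291 MPa (compressive)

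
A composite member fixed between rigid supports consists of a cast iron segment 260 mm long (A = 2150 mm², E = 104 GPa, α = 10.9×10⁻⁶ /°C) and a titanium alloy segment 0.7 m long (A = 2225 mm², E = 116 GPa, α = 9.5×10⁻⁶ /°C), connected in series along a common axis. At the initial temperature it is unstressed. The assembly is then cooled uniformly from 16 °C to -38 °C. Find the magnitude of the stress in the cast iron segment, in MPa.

Free thermal contraction of the whole bar: Σ αᵢΔT Lᵢ = 10.9×10⁻⁶×54×260 + 9.5×10⁻⁶×54×700 = 0.5121 mm.
The walls prevent any net length change, so an axial force P (same in every segment) develops. Compatibility: P · Σ Lᵢ/(AᵢEᵢ) = δ_free.
The series flexibility is Σ Lᵢ/(AᵢEᵢ) = 260/(2150×104×10³) + 700/(2225×116×10³) = 3.875×10⁻⁶ mm/N.
Hence P = δ_free / Σ(L/AE) = 0.5121/3.875×10⁻⁶ = 132.2 kN (tensile).
σ_{cast iron} = P / A = 132200 / 2150 = 61.47 MPa.

σ ≈ 61.5 MPa (tensile)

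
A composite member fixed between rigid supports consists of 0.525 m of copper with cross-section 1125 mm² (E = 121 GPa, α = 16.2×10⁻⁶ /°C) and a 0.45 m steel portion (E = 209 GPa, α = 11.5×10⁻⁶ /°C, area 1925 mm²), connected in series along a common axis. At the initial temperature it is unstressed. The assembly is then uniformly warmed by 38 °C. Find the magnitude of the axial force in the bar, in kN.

P ≈ 104 kN (compressive)

Free thermal expansion of the whole bar: Σ αᵢΔT Lᵢ = 16.2×10⁻⁶×38×525 + 11.5×10⁻⁶×38×450 = 0.5198 mm.
Since the ends are fixed, an axial force P builds up, equal in every segment, with P · Σ Lᵢ/(AᵢEᵢ) = δ_free.
The series flexibility is Σ Lᵢ/(AᵢEᵢ) = 525/(1125×121×10³) + 450/(1925×209×10³) = 4.975×10⁻⁶ mm/N.
P = 0.5198 / 4.975×10⁻⁶ = 104500 N = 104.5 kN, compressive.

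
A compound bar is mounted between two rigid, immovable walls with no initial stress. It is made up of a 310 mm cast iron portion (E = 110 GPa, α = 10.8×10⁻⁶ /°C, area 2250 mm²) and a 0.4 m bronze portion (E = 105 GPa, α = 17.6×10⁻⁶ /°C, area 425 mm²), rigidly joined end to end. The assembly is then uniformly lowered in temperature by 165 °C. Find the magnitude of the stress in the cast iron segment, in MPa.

σ ≈ 74.6 MPa (tensile)

If the supports were absent, the total length change would be Σ αᵢΔT Lᵢ = 10.8×10⁻⁶×165×310 + 17.6×10⁻⁶×165×400 = 1.714 mm.
The rigid supports impose zero overall length change; the single axial force P common to all segments must satisfy P Σ Lᵢ/(AᵢEᵢ) = δ_free.
The series flexibility is Σ Lᵢ/(AᵢEᵢ) = 310/(2250×110×10³) + 400/(425×105×10³) = 1.022×10⁻⁵ mm/N.
P = 1.714 / 1.022×10⁻⁵ = 167800 N = 167.8 kN, tensile.
σ_{cast iron} = P / A = 167800 / 2250 = 74.57 MPa.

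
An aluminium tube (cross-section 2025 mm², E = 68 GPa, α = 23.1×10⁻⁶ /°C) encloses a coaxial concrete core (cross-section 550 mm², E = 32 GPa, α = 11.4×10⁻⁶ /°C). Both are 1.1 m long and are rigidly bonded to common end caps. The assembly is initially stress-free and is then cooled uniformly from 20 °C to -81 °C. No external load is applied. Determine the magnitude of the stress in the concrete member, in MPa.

The aluminium has the larger α, so on cooling it would change length more than the concrete if both were free. The rigid plates force a common final length, so the aluminium is put into tension and the concrete into compression, with equal and opposite forces P (no external load).
Compatibility of the two members (thermal + elastic change equal): (α₁ − α₂)ΔT = P·[1/(A₁E₁) + 1/(A₂E₂)].
|α₁ − α₂|·ΔT = 11.7×10⁻⁶ × 101 = 0.001182.
1/(A₁E₁) + 1/(A₂E₂) = 1/(2025×68×10³) + 1/(550×32×10³) = 6.408×10⁻⁸ N⁻¹.
P = 0.001182 / 6.408×10⁻⁸ = 18440 N = 18.44 kN.
σ_{concrete} = P/A₂ = 18440/550 = 33.53 MPa, compressive.

σ ≈ 33.5 MPa (compressive)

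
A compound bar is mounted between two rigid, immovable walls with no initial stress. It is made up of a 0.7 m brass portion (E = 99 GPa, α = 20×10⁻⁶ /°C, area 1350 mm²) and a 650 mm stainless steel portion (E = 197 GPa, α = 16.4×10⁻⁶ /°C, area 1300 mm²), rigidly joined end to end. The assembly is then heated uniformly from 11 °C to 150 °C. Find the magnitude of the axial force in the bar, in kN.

P ≈ 441 kN (compressive)

Free thermal expansion of the whole bar: Σ αᵢΔT Lᵢ = 20×10⁻⁶×139×700 + 16.4×10⁻⁶×139×650 = 3.428 mm.
Since the ends are fixed, an axial force P builds up, equal in every segment, with P · Σ Lᵢ/(AᵢEᵢ) = δ_free.
The series flexibility is Σ Lᵢ/(AᵢEᵢ) = 700/(1350×99×10³) + 650/(1300×197×10³) = 7.776×10⁻⁶ mm/N.
So P = 3.428 / 7.776×10⁻⁶ = 440.8 kN, compressive.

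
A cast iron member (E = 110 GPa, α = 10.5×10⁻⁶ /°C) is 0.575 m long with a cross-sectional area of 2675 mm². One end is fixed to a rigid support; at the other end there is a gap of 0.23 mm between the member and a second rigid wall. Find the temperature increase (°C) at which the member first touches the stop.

The gap closes when αΔT L = 0.23 mm, since the member is still unstressed at that instant.
ΔT = 0.23 / (10.5×10⁻⁶ × 575) = 38.1 °C.

ΔT ≈ 38.1 °C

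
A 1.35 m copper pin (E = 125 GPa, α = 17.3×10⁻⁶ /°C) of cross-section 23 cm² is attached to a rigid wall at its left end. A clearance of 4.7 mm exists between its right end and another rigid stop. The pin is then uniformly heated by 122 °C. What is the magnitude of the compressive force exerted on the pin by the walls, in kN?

P ≈ 0 kN

Free thermal elongation = αΔT L = 17.3×10⁻⁶ × 122 × 1350 = 2.849 mm.
This is smaller than the 4.7 mm clearance, so the pin expands freely without reaching the stop — the stress is zero.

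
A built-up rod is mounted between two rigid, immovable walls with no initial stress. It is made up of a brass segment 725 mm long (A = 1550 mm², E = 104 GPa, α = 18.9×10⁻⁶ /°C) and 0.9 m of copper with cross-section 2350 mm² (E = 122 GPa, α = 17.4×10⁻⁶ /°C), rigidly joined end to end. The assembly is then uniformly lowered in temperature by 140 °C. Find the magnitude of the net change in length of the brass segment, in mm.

With the walls removed the bar would change length by δ_free = Σ αᵢΔT Lᵢ = 18.9×10⁻⁶×140×725 + 17.4×10⁻⁶×140×900 = 4.111 mm.
The walls prevent any net length change, so an axial force P (same in every segment) develops. Compatibility: P · Σ Lᵢ/(AᵢEᵢ) = δ_free.
Σ Lᵢ/(AᵢEᵢ) = 725/(1550×104×10³) + 900/(2350×122×10³) = 7.637×10⁻⁶ mm/N.
So P = 4.111 / 7.637×10⁻⁶ = 538.3 kN, tensile.
For the brass segment, free thermal change = 18.9×10⁻⁶×140×725 = 1.918 mm and elastic change from P = 538300×725/(1550×104×10³) = 2.421 mm; these oppose, so the net change is 0.503 mm (segment lengthens).

|ΔL| ≈ 0.503 mm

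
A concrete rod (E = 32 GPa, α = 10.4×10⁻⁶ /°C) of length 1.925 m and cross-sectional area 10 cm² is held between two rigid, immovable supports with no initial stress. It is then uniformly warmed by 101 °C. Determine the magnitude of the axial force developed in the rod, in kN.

Full restraint means ε = 0, so the stress is σ = EαΔT = 32×10³ × 10.4×10⁻⁶ × 101 = 33.61 MPa.
Axial force P = σA = 33.61 × 1000 = 33610 N = 33.61 kN, compressive.

P ≈ 33.6 kN (compressive)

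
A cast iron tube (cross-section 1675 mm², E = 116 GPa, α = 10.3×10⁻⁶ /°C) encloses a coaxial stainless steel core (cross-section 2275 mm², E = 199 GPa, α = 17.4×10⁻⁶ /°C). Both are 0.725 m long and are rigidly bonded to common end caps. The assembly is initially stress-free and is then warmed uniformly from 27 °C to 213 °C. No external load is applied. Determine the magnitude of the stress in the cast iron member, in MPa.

σ ≈ 107 MPa (tensile)

Both members must finish at the same length. With the larger α, the stainless steel tends to over-expand; the plates restrain it, putting the stainless steel in compression and the cast iron in tension. With no external load the two internal forces are equal and opposite, magnitude P.
Setting the final lengths equal and cancelling L: (α₁ − α₂)ΔT = P/(A₁E₁) + P/(A₂E₂).
|α₁ − α₂|·ΔT = 7.1×10⁻⁶ × 186 = 0.001321.
1/(A₁E₁) + 1/(A₂E₂) = 1/(1675×116×10³) + 1/(2275×199×10³) = 7.356×10⁻⁹ N⁻¹.
So P = 0.001321 / 7.356×10⁻⁹ = 179.5 kN.
σ_{cast iron} = P/A₁ = 179500/1675 = 107.2 MPa, tensile.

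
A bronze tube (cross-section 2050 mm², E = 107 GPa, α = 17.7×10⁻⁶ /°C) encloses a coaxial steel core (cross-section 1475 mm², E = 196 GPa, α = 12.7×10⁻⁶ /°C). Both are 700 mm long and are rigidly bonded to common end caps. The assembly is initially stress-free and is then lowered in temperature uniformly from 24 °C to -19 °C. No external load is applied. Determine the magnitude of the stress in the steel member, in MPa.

Equilibrium of a rigid end plate with no external load gives equal and opposite internal forces ±P in the two members. Since α_{bronze} > α_{steel}, cooling drives the bronze into tension and the steel into compression.
Equating the net (thermal + elastic) strains gives |α₁ − α₂|·ΔT = P·[1/(A₁E₁) + 1/(A₂E₂)].
|α₁ − α₂|·ΔT = 5×10⁻⁶ × 43 = 0.000215.
1/(A₁E₁) + 1/(A₂E₂) = 1/(2050×107×10³) + 1/(1475×196×10³) = 8.018×10⁻⁹ N⁻¹.
P = 0.000215 / 8.018×10⁻⁹ = 26810 N = 26.81 kN.
σ_{steel} = P/A₂ = 26810/1475 = 18.18 MPa, compressive.

σ ≈ 18.2 MPa (compressive)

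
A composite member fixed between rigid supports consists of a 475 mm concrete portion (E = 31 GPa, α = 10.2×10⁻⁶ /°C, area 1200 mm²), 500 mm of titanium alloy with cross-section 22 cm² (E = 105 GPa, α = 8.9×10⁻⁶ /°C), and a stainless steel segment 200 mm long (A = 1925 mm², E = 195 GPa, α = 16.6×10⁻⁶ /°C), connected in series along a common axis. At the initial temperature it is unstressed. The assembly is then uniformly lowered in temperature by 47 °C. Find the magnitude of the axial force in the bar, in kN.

With the walls removed the bar would change length by δ_free = Σ αᵢΔT Lᵢ = 10.2×10⁻⁶×47×475 + 8.9×10⁻⁶×47×500 + 16.6×10⁻⁶×47×200 = 0.5929 mm.
The walls prevent any net length change, so an axial force P (same in every segment) develops. Compatibility: P · Σ Lᵢ/(AᵢEᵢ) = δ_free.
Σ Lᵢ/(AᵢEᵢ) = 475/(1200×31×10³) + 500/(2200×105×10³) + 200/(1925×195×10³) = 1.547×10⁻⁵ mm/N.
P = 0.5929 / 1.547×10⁻⁵ = 38340 N = 38.34 kN, tensile.

P ≈ 38.3 kN (tensile)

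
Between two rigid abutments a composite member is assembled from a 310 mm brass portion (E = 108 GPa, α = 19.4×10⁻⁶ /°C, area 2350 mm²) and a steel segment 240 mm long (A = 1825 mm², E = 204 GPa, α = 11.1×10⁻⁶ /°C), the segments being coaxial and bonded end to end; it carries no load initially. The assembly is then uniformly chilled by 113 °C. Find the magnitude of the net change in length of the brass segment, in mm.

|ΔL| ≈ 0.0377 mm

Free thermal contraction of the whole bar: Σ αᵢΔT Lᵢ = 19.4×10⁻⁶×113×310 + 11.1×10⁻⁶×113×240 = 0.9806 mm.
The walls prevent any net length change, so an axial force P (same in every segment) develops. Compatibility: P · Σ Lᵢ/(AᵢEᵢ) = δ_free.
The series flexibility is Σ Lᵢ/(AᵢEᵢ) = 310/(2350×108×10³) + 240/(1825×204×10³) = 1.866×10⁻⁶ mm/N.
Hence P = δ_free / Σ(L/AE) = 0.9806/1.866×10⁻⁶ = 525.5 kN (tensile).
For the brass segment, free thermal change = 19.4×10⁻⁶×113×310 = 0.6796 mm and elastic change from P = 525500×310/(2350×108×10³) = 0.6419 mm; these oppose, so the net change is 0.0377 mm (segment shortens).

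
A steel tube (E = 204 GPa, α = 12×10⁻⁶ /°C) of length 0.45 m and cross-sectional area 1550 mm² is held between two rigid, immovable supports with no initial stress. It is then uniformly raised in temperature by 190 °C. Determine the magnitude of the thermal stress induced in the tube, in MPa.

σ ≈ 465 MPa (compressive)

With length fixed, the mechanical strain must cancel the thermal strain αΔT = 12×10⁻⁶ × 190 = 2280×10⁻⁶.
σ = EαΔT = 204×10³ × 12×10⁻⁶ × 190 = 465.1 MPa (compressive; the tube is trying to expand).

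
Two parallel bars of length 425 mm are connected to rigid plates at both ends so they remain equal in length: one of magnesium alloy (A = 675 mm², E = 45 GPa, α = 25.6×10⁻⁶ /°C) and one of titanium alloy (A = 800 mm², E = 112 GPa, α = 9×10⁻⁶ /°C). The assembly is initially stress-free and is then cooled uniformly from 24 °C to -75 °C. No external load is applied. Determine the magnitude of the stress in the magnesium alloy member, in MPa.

The magnesium alloy has the larger α, so on cooling it would change length more than the titanium alloy if both were free. The rigid plates force a common final length, so the magnesium alloy is put into tension and the titanium alloy into compression, with equal and opposite forces P (no external load).
Setting the final lengths equal and cancelling L: (α₁ − α₂)ΔT = P/(A₁E₁) + P/(A₂E₂).
|α₁ − α₂|·ΔT = 16.6×10⁻⁶ × 99 = 0.001643.
1/(A₁E₁) + 1/(A₂E₂) = 1/(675×45×10³) + 1/(800×112×10³) = 4.408×10⁻⁸ N⁻¹.
P = 0.001643 / 4.408×10⁻⁸ = 37280 N = 37.28 kN.
σ_{magnesium alloy} = P/A₁ = 37280/675 = 55.23 MPa, tensile.

σ ≈ 55.2 MPa (tensile)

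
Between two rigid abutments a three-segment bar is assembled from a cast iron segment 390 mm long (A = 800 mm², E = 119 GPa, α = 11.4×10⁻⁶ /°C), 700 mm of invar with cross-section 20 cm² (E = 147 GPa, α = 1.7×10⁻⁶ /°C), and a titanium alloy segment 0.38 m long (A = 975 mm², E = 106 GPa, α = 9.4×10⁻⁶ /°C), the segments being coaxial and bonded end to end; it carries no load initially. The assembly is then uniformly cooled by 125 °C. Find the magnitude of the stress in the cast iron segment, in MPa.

With the walls removed the bar would change length by δ_free = Σ αᵢΔT Lᵢ = 11.4×10⁻⁶×125×390 + 1.7×10⁻⁶×125×700 + 9.4×10⁻⁶×125×380 = 1.151 mm.
The rigid supports impose zero overall length change; the single axial force P common to all segments must satisfy P Σ Lᵢ/(AᵢEᵢ) = δ_free.
Σ Lᵢ/(AᵢEᵢ) = 390/(800×119×10³) + 700/(2000×147×10³) + 380/(975×106×10³) = 1.015×10⁻⁵ mm/N.
P = 1.151 / 1.015×10⁻⁵ = 113300 N = 113.3 kN, tensile.
σ_{cast iron} = P / A = 113300 / 800 = 141.7 MPa.

σ ≈ 142 MPa (tensile)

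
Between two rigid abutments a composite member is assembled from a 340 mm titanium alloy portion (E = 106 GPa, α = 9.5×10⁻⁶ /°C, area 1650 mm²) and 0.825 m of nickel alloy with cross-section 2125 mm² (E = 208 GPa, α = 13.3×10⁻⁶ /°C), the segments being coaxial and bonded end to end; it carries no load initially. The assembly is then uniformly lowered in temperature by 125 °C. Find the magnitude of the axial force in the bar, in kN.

P ≈ 466 kN (tensile)

If the supports were absent, the total length change would be Σ αᵢΔT Lᵢ = 9.5×10⁻⁶×125×340 + 13.3×10⁻⁶×125×825 = 1.775 mm.
Since the ends are fixed, an axial force P builds up, equal in every segment, with P · Σ Lᵢ/(AᵢEᵢ) = δ_free.
Σ Lᵢ/(AᵢEᵢ) = 340/(1650×106×10³) + 825/(2125×208×10³) = 3.81×10⁻⁶ mm/N.
So P = 1.775 / 3.81×10⁻⁶ = 465.9 kN, tensile.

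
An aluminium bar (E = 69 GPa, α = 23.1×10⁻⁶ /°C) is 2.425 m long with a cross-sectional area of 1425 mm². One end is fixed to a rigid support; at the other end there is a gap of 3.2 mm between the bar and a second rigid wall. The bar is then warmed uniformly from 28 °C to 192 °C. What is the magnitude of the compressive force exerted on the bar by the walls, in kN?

Free thermal elongation = αΔT L = 23.1×10⁻⁶ × 164 × 2425 = 9.187 mm.
The gap closes (δ_free > 3.2 mm) and the wall then resists a further 9.187 − 3.2 = 5.987 mm of expansion.
So σ = E(δ_free − g)/L = 69×10³ × 5.987/2425 = 170.3 MPa.
P = σA = 170.3 × 1425 = 242.7 kN.

P ≈ 243 kN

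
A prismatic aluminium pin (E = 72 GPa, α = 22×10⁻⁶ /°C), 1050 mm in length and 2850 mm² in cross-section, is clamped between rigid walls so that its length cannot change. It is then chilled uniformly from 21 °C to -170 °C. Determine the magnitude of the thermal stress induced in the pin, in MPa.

Because both ends are immovable the net strain is zero, and the suppressed thermal strain is αΔT = 22×10⁻⁶ × 191 = 4202×10⁻⁶.
Hence σ = E·αΔT = 72×10³ × 4202×10⁻⁶ = 302.5 MPa, tensile.

σ ≈ 303 MPa (tensile)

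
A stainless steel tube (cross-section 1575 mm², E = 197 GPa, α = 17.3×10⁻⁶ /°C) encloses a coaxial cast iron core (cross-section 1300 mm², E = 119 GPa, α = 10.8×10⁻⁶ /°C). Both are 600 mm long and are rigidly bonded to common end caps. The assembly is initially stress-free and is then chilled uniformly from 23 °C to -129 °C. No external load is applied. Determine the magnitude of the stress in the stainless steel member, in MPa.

The stainless steel has the larger α, so on cooling it would change length more than the cast iron if both were free. The rigid plates force a common final length, so the stainless steel is put into tension and the cast iron into compression, with equal and opposite forces P (no external load).
Compatibility of the two members (thermal + elastic change equal): (α₁ − α₂)ΔT = P·[1/(A₁E₁) + 1/(A₂E₂)].
|α₁ − α₂|·ΔT = 6.5×10⁻⁶ × 152 = 0.000988.
1/(A₁E₁) + 1/(A₂E₂) = 1/(1575×197×10³) + 1/(1300×119×10³) = 9.687×10⁻⁹ N⁻¹.
P = 0.000988 / 9.687×10⁻⁹ = 102000 N = 102 kN.
σ_{stainless steel} = P/A₁ = 102000/1575 = 64.76 MPa, tensile.

σ ≈ 64.8 MPa (tensile)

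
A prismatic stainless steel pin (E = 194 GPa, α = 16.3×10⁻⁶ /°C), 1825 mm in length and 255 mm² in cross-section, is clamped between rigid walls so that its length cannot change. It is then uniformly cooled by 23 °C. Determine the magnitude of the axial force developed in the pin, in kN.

Full restraint means ε = 0, so the stress is σ = EαΔT = 194×10³ × 16.3×10⁻⁶ × 23 = 72.73 MPa.
P = AEαΔT = 255 × 194×10³ × 16.3×10⁻⁶ × 23 = 18.55 kN (tensile).

P ≈ 18.5 kN (tensile)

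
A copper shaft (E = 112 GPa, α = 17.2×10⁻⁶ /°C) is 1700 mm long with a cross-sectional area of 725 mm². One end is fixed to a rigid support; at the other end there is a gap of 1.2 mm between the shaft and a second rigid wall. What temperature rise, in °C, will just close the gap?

Contact occurs when the free expansion equals the gap: αΔT L = 1.2 mm.
So ΔT = g/(αL) = 1.2/(17.2×10⁻⁶ × 1700) = 41.04 °C.

ΔT ≈ 41 °C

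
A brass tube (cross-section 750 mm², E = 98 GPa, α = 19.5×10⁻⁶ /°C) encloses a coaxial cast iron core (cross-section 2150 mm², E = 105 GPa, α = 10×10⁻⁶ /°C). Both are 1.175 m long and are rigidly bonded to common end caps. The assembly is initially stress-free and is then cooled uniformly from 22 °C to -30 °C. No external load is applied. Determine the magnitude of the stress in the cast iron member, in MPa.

Both members must finish at the same length. With the larger α, the brass tends to over-contract; the plates restrain it, putting the brass in tension and the cast iron in compression. With no external load the two internal forces are equal and opposite, magnitude P.
Setting the final lengths equal and cancelling L: (α₁ − α₂)ΔT = P/(A₁E₁) + P/(A₂E₂).
|α₁ − α₂|·ΔT = 9.5×10⁻⁶ × 52 = 0.000494.
1/(A₁E₁) + 1/(A₂E₂) = 1/(750×98×10³) + 1/(2150×105×10³) = 1.804×10⁻⁸ N⁻¹.
P = 0.000494 / 1.804×10⁻⁸ = 27390 N = 27.39 kN.
σ_{cast iron} = P/A₂ = 27390/2150 = 12.74 MPa, compressive.

σ ≈ 12.7 MPa (compressive)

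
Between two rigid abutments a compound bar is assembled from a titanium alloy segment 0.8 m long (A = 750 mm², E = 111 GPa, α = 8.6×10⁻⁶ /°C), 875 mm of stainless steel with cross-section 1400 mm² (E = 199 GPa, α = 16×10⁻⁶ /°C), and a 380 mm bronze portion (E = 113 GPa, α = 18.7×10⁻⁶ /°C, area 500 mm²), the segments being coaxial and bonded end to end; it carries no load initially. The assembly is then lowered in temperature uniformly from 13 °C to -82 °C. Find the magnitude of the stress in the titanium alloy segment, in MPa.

σ ≈ 182 MPa (tensile)

Free thermal contraction of the whole bar: Σ αᵢΔT Lᵢ = 8.6×10⁻⁶×95×800 + 16×10⁻⁶×95×875 + 18.7×10⁻⁶×95×380 = 2.659 mm.
The rigid supports impose zero overall length change; the single axial force P common to all segments must satisfy P Σ Lᵢ/(AᵢEᵢ) = δ_free.
Σ Lᵢ/(AᵢEᵢ) = 800/(750×111×10³) + 875/(1400×199×10³) + 380/(500×113×10³) = 1.948×10⁻⁵ mm/N.
Hence P = δ_free / Σ(L/AE) = 2.659/1.948×10⁻⁵ = 136.5 kN (tensile).
σ_{titanium alloy} = P / A = 136500 / 750 = 182 MPa.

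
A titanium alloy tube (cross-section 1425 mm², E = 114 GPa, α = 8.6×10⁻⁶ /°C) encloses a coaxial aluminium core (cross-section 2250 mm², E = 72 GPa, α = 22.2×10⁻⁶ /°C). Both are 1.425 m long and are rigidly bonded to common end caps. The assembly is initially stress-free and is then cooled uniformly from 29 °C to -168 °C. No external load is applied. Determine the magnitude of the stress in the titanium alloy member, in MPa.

σ ≈ 153 MPa (compressive)

The aluminium has the larger α, so on cooling it would change length more than the titanium alloy if both were free. The rigid plates force a common final length, so the aluminium is put into tension and the titanium alloy into compression, with equal and opposite forces P (no external load).
Equating the net (thermal + elastic) strains gives |α₁ − α₂|·ΔT = P·[1/(A₁E₁) + 1/(A₂E₂)].
|α₁ − α₂|·ΔT = 13.6×10⁻⁶ × 197 = 0.002679.
1/(A₁E₁) + 1/(A₂E₂) = 1/(1425×114×10³) + 1/(2250×72×10³) = 1.233×10⁻⁸ N⁻¹.
So P = 0.002679 / 1.233×10⁻⁸ = 217.3 kN.
σ_{titanium alloy} = P/A₁ = 217300/1425 = 152.5 MPa, compressive.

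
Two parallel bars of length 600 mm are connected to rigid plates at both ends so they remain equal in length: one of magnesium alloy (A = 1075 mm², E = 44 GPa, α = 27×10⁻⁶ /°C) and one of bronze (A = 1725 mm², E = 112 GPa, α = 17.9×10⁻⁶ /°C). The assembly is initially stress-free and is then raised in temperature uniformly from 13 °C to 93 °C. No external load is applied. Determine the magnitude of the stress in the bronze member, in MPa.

σ ≈ 16 MPa (tensile)

Equilibrium of a rigid end plate with no external load gives equal and opposite internal forces ±P in the two members. Since α_{magnesium alloy} > α_{bronze}, heating drives the magnesium alloy into compression and the bronze into tension.
Setting the final lengths equal and cancelling L: (α₁ − α₂)ΔT = P/(A₁E₁) + P/(A₂E₂).
|α₁ − α₂|·ΔT = 9.1×10⁻⁶ × 80 = 0.000728.
1/(A₁E₁) + 1/(A₂E₂) = 1/(1075×44×10³) + 1/(1725×112×10³) = 2.632×10⁻⁸ N⁻¹.
So P = 0.000728 / 2.632×10⁻⁸ = 27.66 kN.
σ_{bronze} = P/A₂ = 27660/1725 = 16.04 MPa, tensile.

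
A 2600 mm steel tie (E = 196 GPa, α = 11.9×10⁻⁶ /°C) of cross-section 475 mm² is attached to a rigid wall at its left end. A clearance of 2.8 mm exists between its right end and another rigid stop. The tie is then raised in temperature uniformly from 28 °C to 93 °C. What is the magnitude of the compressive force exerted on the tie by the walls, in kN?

P ≈ 0 kN

If the wall were absent the tie would grow by αΔT L = 11.9×10⁻⁶ × 65 × 2600 = 2.011 mm.
This is smaller than the 2.8 mm clearance, so the tie expands freely without reaching the stop — the stress is zero.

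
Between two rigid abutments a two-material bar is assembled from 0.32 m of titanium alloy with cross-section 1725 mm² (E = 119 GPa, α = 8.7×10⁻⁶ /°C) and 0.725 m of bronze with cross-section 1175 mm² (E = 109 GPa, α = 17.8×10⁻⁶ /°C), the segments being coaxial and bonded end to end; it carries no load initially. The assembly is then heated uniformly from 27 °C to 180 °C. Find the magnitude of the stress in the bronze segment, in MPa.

σ ≈ 283 MPa (compressive)

With the walls removed the bar would change length by δ_free = Σ αᵢΔT Lᵢ = 8.7×10⁻⁶×153×320 + 17.8×10⁻⁶×153×725 = 2.4 mm.
Since the ends are fixed, an axial force P builds up, equal in every segment, with P · Σ Lᵢ/(AᵢEᵢ) = δ_free.
The series flexibility is Σ Lᵢ/(AᵢEᵢ) = 320/(1725×119×10³) + 725/(1175×109×10³) = 7.22×10⁻⁶ mm/N.
Hence P = δ_free / Σ(L/AE) = 2.4/7.22×10⁻⁶ = 332.5 kN (compressive).
σ_{bronze} = P / A = 332500 / 1175 = 283 MPa.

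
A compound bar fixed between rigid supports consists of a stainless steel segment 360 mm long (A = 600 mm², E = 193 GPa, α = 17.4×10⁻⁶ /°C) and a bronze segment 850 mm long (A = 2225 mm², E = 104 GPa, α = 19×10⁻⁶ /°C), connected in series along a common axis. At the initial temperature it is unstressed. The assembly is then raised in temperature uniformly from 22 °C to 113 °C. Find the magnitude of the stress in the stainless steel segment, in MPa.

With the walls removed the bar would change length by δ_free = Σ αᵢΔT Lᵢ = 17.4×10⁻⁶×91×360 + 19×10⁻⁶×91×850 = 2.04 mm.
The walls prevent any net length change, so an axial force P (same in every segment) develops. Compatibility: P · Σ Lᵢ/(AᵢEᵢ) = δ_free.
Σ Lᵢ/(AᵢEᵢ) = 360/(600×193×10³) + 850/(2225×104×10³) = 6.782×10⁻⁶ mm/N.
Hence P = δ_free / Σ(L/AE) = 2.04/6.782×10⁻⁶ = 300.7 kN (compressive).
σ_{stainless steel} = P / A = 300700 / 600 = 501.2 MPa.

σ ≈ 501 MPa (compressive)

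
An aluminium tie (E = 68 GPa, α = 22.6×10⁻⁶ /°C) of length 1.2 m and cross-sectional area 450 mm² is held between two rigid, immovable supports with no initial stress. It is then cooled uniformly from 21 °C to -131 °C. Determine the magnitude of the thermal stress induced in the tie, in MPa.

σ ≈ 234 MPa (tensile)

With length fixed, the mechanical strain must cancel the thermal strain αΔT = 22.6×10⁻⁶ × 152 = 3435.2×10⁻⁶.
Hence σ = E·αΔT = 68×10³ × 3435.2×10⁻⁶ = 233.6 MPa, tensile.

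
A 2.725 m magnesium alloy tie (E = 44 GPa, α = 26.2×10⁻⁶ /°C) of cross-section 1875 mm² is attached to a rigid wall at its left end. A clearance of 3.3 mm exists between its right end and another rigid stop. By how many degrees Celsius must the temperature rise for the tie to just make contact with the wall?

ΔT ≈ 46.2 °C

Contact occurs when the free expansion equals the gap: αΔT L = 3.3 mm.
ΔT = 3.3 / (26.2×10⁻⁶ × 2725) = 46.22 °C.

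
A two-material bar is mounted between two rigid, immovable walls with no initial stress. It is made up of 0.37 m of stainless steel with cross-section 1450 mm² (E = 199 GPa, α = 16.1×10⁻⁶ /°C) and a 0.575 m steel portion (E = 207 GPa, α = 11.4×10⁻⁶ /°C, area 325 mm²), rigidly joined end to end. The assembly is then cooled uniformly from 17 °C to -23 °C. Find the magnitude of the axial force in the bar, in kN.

P ≈ 50.9 kN (tensile)

With the walls removed the bar would change length by δ_free = Σ αᵢΔT Lᵢ = 16.1×10⁻⁶×40×370 + 11.4×10⁻⁶×40×575 = 0.5005 mm.
The walls prevent any net length change, so an axial force P (same in every segment) develops. Compatibility: P · Σ Lᵢ/(AᵢEᵢ) = δ_free.
Σ Lᵢ/(AᵢEᵢ) = 370/(1450×199×10³) + 575/(325×207×10³) = 9.829×10⁻⁶ mm/N.
So P = 0.5005 / 9.829×10⁻⁶ = 50.92 kN, tensile.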